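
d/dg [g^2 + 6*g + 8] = 2*g + 6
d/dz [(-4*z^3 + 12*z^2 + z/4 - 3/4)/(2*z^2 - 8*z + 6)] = (-16*z^2 + 32*z - 1)/(8*(z^2 - 2*z + 1))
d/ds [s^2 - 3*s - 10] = 2*s - 3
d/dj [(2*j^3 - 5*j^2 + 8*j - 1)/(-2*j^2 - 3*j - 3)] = (-4*j^4 - 12*j^3 + 13*j^2 + 26*j - 27)/(4*j^4 + 12*j^3 + 21*j^2 + 18*j + 9)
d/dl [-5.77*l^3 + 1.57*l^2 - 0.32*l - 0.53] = -17.31*l^2 + 3.14*l - 0.32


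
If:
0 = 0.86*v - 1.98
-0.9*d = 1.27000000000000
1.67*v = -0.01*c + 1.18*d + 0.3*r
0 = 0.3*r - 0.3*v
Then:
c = -481.93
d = -1.41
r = 2.30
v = 2.30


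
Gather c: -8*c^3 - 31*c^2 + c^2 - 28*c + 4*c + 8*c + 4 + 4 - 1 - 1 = -8*c^3 - 30*c^2 - 16*c + 6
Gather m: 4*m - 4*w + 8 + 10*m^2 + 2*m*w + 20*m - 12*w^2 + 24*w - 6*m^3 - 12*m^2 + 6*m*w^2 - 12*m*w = -6*m^3 - 2*m^2 + m*(6*w^2 - 10*w + 24) - 12*w^2 + 20*w + 8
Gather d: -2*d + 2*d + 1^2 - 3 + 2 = 0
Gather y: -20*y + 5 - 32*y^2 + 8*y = -32*y^2 - 12*y + 5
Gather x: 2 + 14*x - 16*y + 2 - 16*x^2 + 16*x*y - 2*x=-16*x^2 + x*(16*y + 12) - 16*y + 4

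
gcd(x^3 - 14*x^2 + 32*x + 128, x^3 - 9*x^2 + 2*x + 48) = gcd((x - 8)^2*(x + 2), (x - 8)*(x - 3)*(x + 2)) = x^2 - 6*x - 16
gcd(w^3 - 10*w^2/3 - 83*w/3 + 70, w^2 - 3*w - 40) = w + 5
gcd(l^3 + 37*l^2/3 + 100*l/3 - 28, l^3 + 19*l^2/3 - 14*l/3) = l^2 + 19*l/3 - 14/3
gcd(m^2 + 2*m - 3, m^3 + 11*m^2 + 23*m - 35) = m - 1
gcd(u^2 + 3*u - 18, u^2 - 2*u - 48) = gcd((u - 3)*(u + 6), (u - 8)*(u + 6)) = u + 6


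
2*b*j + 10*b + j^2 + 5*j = (2*b + j)*(j + 5)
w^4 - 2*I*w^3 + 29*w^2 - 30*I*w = w*(w - 6*I)*(w - I)*(w + 5*I)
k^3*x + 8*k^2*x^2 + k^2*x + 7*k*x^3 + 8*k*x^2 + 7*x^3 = (k + x)*(k + 7*x)*(k*x + x)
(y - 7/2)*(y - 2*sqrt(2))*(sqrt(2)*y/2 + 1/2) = sqrt(2)*y^3/2 - 7*sqrt(2)*y^2/4 - 3*y^2/2 - sqrt(2)*y + 21*y/4 + 7*sqrt(2)/2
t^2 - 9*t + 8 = (t - 8)*(t - 1)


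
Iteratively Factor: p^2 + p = (p + 1)*(p)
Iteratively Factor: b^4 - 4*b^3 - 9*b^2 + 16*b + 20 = (b - 5)*(b^3 + b^2 - 4*b - 4) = (b - 5)*(b + 2)*(b^2 - b - 2) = (b - 5)*(b + 1)*(b + 2)*(b - 2)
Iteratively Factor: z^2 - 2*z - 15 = (z - 5)*(z + 3)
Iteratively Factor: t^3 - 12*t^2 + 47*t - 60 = (t - 5)*(t^2 - 7*t + 12) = (t - 5)*(t - 3)*(t - 4)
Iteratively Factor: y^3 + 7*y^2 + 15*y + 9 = (y + 3)*(y^2 + 4*y + 3) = (y + 3)^2*(y + 1)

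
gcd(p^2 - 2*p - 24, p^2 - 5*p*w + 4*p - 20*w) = p + 4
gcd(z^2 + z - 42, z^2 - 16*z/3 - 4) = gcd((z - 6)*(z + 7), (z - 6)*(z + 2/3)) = z - 6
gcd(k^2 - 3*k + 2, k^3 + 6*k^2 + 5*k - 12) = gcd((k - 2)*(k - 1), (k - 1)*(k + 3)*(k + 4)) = k - 1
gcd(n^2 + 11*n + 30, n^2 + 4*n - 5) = n + 5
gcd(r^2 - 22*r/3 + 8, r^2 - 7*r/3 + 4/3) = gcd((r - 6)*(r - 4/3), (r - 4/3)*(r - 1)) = r - 4/3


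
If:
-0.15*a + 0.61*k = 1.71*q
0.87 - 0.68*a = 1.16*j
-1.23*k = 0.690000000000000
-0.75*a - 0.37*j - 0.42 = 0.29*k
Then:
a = -1.00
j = 1.34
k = -0.56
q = -0.11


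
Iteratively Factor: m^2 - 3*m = (m - 3)*(m)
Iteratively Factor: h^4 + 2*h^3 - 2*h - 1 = (h - 1)*(h^3 + 3*h^2 + 3*h + 1) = (h - 1)*(h + 1)*(h^2 + 2*h + 1) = (h - 1)*(h + 1)^2*(h + 1)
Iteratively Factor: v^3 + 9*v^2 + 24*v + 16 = (v + 1)*(v^2 + 8*v + 16) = (v + 1)*(v + 4)*(v + 4)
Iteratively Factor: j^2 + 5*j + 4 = (j + 1)*(j + 4)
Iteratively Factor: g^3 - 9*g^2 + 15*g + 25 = (g - 5)*(g^2 - 4*g - 5) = (g - 5)*(g + 1)*(g - 5)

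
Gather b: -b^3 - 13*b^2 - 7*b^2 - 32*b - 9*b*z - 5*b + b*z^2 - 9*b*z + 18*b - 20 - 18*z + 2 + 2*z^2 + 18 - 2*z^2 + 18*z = -b^3 - 20*b^2 + b*(z^2 - 18*z - 19)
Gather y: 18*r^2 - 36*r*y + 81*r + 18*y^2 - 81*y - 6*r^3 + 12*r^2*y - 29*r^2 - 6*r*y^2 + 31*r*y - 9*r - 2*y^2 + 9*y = -6*r^3 - 11*r^2 + 72*r + y^2*(16 - 6*r) + y*(12*r^2 - 5*r - 72)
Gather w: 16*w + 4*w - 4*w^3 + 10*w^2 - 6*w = -4*w^3 + 10*w^2 + 14*w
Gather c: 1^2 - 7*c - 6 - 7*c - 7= -14*c - 12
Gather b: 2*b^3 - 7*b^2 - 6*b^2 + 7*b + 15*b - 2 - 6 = 2*b^3 - 13*b^2 + 22*b - 8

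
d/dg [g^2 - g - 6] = 2*g - 1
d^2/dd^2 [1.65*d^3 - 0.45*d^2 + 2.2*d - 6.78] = 9.9*d - 0.9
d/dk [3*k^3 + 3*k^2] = 3*k*(3*k + 2)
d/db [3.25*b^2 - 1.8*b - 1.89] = 6.5*b - 1.8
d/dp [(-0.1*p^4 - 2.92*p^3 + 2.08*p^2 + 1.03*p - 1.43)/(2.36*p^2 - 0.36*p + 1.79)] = (-0.472*p^5 - 6.7832*p^4 + 1.3864*p^3 - 18.86*p^2 + 14.196*p + 1.3289)/(5.5696*p^4 - 1.6992*p^3 + 8.5784*p^2 - 1.2888*p + 3.2041)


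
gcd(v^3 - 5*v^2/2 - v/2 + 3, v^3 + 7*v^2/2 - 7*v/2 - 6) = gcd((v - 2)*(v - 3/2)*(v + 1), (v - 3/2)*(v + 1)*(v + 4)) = v^2 - v/2 - 3/2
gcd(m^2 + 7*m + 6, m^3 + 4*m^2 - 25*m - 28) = m + 1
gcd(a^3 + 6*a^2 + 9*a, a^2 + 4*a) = a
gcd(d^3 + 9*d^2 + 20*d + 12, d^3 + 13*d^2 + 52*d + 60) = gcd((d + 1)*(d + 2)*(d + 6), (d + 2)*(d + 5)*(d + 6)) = d^2 + 8*d + 12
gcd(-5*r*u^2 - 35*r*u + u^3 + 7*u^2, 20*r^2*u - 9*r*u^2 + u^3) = 5*r*u - u^2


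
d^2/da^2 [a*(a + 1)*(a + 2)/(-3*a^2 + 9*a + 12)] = -16/(a^3 - 12*a^2 + 48*a - 64)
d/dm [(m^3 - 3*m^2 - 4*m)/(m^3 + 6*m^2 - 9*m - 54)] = (9*m^4 - 10*m^3 - 111*m^2 + 324*m + 216)/(m^6 + 12*m^5 + 18*m^4 - 216*m^3 - 567*m^2 + 972*m + 2916)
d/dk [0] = 0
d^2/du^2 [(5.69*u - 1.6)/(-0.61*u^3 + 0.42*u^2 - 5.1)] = (-u^2*(1.83*u - 0.84)*(3.66*u - 1.68)*(5.69*u - 1.6) + (20.8254*u^2 - 9.5592*u + (3.66*u - 0.84)*(5.69*u - 1.6))*(0.61*u^3 - 0.42*u^2 + 5.1))/(0.61*u^3 - 0.42*u^2 + 5.1)^3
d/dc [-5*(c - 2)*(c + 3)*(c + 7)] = -15*c^2 - 80*c - 5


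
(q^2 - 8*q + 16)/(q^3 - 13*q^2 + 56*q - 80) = 1/(q - 5)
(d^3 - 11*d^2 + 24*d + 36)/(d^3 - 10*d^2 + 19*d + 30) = (d - 6)/(d - 5)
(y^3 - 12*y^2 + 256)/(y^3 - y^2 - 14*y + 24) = (y^2 - 16*y + 64)/(y^2 - 5*y + 6)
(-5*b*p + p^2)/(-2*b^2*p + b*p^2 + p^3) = (-5*b + p)/(-2*b^2 + b*p + p^2)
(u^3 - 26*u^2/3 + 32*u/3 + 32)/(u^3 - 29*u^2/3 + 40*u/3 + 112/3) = (u - 6)/(u - 7)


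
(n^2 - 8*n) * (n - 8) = n^3 - 16*n^2 + 64*n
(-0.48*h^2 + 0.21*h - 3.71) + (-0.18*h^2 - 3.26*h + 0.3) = -0.66*h^2 - 3.05*h - 3.41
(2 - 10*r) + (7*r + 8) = 10 - 3*r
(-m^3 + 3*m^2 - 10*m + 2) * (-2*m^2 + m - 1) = 2*m^5 - 7*m^4 + 24*m^3 - 17*m^2 + 12*m - 2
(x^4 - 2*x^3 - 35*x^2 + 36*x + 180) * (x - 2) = x^5 - 4*x^4 - 31*x^3 + 106*x^2 + 108*x - 360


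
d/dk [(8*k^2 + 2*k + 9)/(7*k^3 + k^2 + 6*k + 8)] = (-56*k^4 - 28*k^3 - 143*k^2 + 110*k - 38)/(49*k^6 + 14*k^5 + 85*k^4 + 124*k^3 + 52*k^2 + 96*k + 64)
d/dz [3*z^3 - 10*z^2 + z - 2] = 9*z^2 - 20*z + 1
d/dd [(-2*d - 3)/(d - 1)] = 5/(d - 1)^2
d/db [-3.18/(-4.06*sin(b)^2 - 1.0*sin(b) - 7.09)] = -(25.8216*sin(b) + 3.18)*cos(b)/(4.06*sin(b)^2 + 1.0*sin(b) + 7.09)^2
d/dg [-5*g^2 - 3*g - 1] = -10*g - 3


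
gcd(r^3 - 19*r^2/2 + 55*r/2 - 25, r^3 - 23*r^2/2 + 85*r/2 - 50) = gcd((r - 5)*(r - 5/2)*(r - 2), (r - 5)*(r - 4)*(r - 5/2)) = r^2 - 15*r/2 + 25/2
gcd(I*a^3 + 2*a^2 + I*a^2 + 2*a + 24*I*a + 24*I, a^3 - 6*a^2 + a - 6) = 1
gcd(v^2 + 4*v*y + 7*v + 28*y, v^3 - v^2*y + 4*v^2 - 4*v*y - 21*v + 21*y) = v + 7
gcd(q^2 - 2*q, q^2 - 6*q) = q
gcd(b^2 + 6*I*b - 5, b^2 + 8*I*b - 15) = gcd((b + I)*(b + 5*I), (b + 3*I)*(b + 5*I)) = b + 5*I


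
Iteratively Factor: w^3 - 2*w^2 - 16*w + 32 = (w + 4)*(w^2 - 6*w + 8) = (w - 2)*(w + 4)*(w - 4)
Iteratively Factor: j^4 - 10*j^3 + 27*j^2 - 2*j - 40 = (j - 4)*(j^3 - 6*j^2 + 3*j + 10) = (j - 5)*(j - 4)*(j^2 - j - 2) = (j - 5)*(j - 4)*(j - 2)*(j + 1)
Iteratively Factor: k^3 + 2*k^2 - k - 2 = (k - 1)*(k^2 + 3*k + 2) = (k - 1)*(k + 2)*(k + 1)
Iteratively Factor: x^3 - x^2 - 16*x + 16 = (x - 4)*(x^2 + 3*x - 4) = (x - 4)*(x + 4)*(x - 1)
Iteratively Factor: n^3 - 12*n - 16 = (n + 2)*(n^2 - 2*n - 8) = (n - 4)*(n + 2)*(n + 2)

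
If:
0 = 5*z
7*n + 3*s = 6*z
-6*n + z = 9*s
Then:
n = 0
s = 0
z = 0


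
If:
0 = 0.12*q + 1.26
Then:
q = -10.50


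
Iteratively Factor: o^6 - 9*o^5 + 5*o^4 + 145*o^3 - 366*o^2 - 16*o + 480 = (o - 4)*(o^5 - 5*o^4 - 15*o^3 + 85*o^2 - 26*o - 120) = (o - 4)*(o - 2)*(o^4 - 3*o^3 - 21*o^2 + 43*o + 60) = (o - 4)*(o - 2)*(o + 1)*(o^3 - 4*o^2 - 17*o + 60) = (o - 5)*(o - 4)*(o - 2)*(o + 1)*(o^2 + o - 12) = (o - 5)*(o - 4)*(o - 3)*(o - 2)*(o + 1)*(o + 4)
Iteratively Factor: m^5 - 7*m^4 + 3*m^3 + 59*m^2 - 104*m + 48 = (m - 4)*(m^4 - 3*m^3 - 9*m^2 + 23*m - 12) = (m - 4)^2*(m^3 + m^2 - 5*m + 3) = (m - 4)^2*(m - 1)*(m^2 + 2*m - 3) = (m - 4)^2*(m - 1)^2*(m + 3)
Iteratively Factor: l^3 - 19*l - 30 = (l + 2)*(l^2 - 2*l - 15) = (l - 5)*(l + 2)*(l + 3)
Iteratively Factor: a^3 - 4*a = (a + 2)*(a^2 - 2*a) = (a - 2)*(a + 2)*(a)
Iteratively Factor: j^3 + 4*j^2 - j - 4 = (j + 1)*(j^2 + 3*j - 4) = (j - 1)*(j + 1)*(j + 4)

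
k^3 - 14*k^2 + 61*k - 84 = (k - 7)*(k - 4)*(k - 3)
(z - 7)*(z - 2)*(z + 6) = z^3 - 3*z^2 - 40*z + 84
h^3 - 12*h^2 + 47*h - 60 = (h - 5)*(h - 4)*(h - 3)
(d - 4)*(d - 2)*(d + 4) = d^3 - 2*d^2 - 16*d + 32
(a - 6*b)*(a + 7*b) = a^2 + a*b - 42*b^2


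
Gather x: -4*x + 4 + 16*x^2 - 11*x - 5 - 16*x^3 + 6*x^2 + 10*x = -16*x^3 + 22*x^2 - 5*x - 1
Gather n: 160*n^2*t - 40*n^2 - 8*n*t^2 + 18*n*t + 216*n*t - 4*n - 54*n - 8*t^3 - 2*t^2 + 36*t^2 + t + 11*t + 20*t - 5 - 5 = n^2*(160*t - 40) + n*(-8*t^2 + 234*t - 58) - 8*t^3 + 34*t^2 + 32*t - 10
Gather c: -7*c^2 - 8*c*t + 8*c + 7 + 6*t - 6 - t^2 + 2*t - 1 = -7*c^2 + c*(8 - 8*t) - t^2 + 8*t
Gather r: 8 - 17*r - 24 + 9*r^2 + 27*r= 9*r^2 + 10*r - 16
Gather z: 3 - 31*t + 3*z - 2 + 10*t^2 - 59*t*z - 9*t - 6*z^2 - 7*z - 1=10*t^2 - 40*t - 6*z^2 + z*(-59*t - 4)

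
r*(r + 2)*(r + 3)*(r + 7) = r^4 + 12*r^3 + 41*r^2 + 42*r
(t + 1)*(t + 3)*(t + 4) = t^3 + 8*t^2 + 19*t + 12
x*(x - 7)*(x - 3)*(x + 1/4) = x^4 - 39*x^3/4 + 37*x^2/2 + 21*x/4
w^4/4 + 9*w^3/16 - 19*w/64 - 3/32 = (w/4 + 1/2)*(w - 3/4)*(w + 1/2)^2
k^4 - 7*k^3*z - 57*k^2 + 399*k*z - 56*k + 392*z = (k - 8)*(k + 1)*(k + 7)*(k - 7*z)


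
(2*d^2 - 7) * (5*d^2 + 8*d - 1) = 10*d^4 + 16*d^3 - 37*d^2 - 56*d + 7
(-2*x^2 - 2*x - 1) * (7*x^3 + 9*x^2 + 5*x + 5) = -14*x^5 - 32*x^4 - 35*x^3 - 29*x^2 - 15*x - 5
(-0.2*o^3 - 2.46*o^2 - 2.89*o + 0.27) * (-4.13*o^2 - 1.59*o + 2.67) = 0.826*o^5 + 10.4778*o^4 + 15.3131*o^3 - 3.0882*o^2 - 8.1456*o + 0.7209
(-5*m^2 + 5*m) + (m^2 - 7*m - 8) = -4*m^2 - 2*m - 8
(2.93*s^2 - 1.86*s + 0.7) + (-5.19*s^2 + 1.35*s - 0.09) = -2.26*s^2 - 0.51*s + 0.61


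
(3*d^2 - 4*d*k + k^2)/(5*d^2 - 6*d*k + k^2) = (3*d - k)/(5*d - k)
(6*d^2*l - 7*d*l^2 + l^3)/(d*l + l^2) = (6*d^2 - 7*d*l + l^2)/(d + l)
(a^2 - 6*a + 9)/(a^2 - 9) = (a - 3)/(a + 3)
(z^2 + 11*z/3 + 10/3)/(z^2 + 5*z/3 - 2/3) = (3*z + 5)/(3*z - 1)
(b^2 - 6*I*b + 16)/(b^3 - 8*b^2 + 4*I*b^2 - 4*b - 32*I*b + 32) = (b - 8*I)/(b^2 + 2*b*(-4 + I) - 16*I)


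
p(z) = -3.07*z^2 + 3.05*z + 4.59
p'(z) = 3.05 - 6.14*z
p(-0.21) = 3.81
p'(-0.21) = 4.34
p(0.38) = 5.31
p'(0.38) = 0.72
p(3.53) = -22.90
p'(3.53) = -18.62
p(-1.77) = -10.43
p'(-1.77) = 13.92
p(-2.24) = -17.65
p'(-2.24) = 16.80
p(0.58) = 5.33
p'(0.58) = -0.51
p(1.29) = 3.42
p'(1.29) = -4.87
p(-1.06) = -2.09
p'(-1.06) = 9.56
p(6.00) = -87.63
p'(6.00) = -33.79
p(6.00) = -87.63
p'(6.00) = -33.79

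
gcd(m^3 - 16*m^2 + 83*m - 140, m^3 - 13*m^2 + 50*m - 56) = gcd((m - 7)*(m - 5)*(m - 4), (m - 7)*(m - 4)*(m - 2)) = m^2 - 11*m + 28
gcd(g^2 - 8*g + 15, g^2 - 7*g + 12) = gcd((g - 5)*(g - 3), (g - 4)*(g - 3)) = g - 3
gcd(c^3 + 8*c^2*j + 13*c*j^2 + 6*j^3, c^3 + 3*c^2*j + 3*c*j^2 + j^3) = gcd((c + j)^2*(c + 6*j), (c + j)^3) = c^2 + 2*c*j + j^2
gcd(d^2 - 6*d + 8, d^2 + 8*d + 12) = 1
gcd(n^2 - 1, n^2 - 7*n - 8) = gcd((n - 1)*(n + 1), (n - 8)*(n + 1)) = n + 1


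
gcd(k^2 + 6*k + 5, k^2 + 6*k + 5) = k^2 + 6*k + 5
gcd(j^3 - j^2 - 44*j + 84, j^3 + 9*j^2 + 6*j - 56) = j^2 + 5*j - 14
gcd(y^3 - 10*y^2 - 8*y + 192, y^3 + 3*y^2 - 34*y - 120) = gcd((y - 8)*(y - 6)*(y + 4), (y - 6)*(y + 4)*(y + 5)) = y^2 - 2*y - 24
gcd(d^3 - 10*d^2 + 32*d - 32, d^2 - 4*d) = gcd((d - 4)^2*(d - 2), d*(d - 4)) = d - 4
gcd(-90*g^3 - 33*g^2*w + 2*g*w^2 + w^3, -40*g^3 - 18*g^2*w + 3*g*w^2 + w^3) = 5*g + w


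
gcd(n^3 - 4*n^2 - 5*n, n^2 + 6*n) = n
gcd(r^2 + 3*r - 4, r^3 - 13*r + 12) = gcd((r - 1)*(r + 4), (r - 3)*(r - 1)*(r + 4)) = r^2 + 3*r - 4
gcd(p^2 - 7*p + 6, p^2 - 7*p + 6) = p^2 - 7*p + 6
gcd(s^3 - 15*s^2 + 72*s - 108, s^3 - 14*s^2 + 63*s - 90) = s^2 - 9*s + 18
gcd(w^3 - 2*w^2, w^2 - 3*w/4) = w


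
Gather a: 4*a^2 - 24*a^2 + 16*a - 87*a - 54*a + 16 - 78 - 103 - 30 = -20*a^2 - 125*a - 195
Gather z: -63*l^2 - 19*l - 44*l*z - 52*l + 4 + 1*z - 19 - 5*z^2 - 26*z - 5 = -63*l^2 - 71*l - 5*z^2 + z*(-44*l - 25) - 20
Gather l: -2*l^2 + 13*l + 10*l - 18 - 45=-2*l^2 + 23*l - 63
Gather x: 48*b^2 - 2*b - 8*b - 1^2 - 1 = 48*b^2 - 10*b - 2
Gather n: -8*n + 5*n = -3*n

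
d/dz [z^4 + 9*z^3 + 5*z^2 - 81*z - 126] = 4*z^3 + 27*z^2 + 10*z - 81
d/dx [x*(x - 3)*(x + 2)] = 3*x^2 - 2*x - 6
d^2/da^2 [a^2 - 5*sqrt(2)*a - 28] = 2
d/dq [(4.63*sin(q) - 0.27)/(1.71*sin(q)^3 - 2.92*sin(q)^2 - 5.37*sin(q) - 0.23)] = (-15.8346*sin(q)^3 + 14.9047*sin(q)^2 - 1.5768*sin(q) - 2.5148)*cos(q)/(2.9241*sin(q)^6 - 9.9864*sin(q)^5 - 9.839*sin(q)^4 + 30.5742*sin(q)^3 + 30.1801*sin(q)^2 + 2.4702*sin(q) + 0.0529)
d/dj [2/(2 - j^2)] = 4*j/(j^2 - 2)^2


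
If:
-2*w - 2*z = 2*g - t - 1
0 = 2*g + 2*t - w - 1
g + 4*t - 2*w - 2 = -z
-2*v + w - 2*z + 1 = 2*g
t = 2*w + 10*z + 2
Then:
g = -3/22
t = 17/11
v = 43/22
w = 20/11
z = -9/22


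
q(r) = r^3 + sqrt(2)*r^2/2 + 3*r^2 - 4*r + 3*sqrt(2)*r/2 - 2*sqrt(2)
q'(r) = 3*r^2 + sqrt(2)*r + 6*r - 4 + 3*sqrt(2)/2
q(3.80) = 98.44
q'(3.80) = 69.62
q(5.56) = 273.21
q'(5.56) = 132.09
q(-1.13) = 2.59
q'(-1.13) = -6.43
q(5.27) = 236.59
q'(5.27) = 120.51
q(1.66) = 8.84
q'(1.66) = 18.70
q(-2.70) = 9.59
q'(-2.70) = -0.03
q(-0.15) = -2.47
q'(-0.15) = -2.92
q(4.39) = 144.97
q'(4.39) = 88.49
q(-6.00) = -74.10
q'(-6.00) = 61.64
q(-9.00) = -414.64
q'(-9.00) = 174.39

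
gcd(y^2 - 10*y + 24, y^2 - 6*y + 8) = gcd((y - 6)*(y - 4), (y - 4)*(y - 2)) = y - 4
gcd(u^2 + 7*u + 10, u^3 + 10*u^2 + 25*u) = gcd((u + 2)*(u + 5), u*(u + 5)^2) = u + 5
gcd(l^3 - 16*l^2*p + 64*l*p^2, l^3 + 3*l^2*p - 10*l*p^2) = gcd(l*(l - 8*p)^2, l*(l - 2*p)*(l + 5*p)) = l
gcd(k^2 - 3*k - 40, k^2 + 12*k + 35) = k + 5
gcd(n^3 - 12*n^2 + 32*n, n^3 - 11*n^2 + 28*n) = n^2 - 4*n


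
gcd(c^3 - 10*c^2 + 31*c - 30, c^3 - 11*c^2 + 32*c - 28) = c - 2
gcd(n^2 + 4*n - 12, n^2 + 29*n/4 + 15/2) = n + 6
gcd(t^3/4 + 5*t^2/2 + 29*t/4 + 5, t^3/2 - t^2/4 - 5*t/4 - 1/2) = t + 1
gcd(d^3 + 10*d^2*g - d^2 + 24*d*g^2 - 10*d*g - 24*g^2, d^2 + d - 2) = d - 1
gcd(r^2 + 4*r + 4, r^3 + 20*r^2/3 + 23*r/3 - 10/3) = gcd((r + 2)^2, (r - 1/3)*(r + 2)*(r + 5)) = r + 2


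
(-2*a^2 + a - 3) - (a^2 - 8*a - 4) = -3*a^2 + 9*a + 1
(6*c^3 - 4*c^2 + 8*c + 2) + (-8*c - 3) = 6*c^3 - 4*c^2 - 1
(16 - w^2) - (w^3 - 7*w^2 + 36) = -w^3 + 6*w^2 - 20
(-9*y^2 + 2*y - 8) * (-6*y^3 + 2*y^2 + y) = 54*y^5 - 30*y^4 + 43*y^3 - 14*y^2 - 8*y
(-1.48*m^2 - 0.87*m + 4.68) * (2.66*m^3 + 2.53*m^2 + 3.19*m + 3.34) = -3.9368*m^5 - 6.0586*m^4 + 5.5265*m^3 + 4.1219*m^2 + 12.0234*m + 15.6312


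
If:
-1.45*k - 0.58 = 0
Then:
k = -0.40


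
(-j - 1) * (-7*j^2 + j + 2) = 7*j^3 + 6*j^2 - 3*j - 2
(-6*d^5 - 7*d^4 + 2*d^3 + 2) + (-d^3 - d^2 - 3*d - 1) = -6*d^5 - 7*d^4 + d^3 - d^2 - 3*d + 1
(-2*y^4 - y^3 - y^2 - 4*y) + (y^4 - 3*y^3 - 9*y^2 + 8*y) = -y^4 - 4*y^3 - 10*y^2 + 4*y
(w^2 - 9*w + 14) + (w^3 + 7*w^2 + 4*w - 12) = w^3 + 8*w^2 - 5*w + 2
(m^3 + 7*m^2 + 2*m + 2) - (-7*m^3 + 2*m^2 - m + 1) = 8*m^3 + 5*m^2 + 3*m + 1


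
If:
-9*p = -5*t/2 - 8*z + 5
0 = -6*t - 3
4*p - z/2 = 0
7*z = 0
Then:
No Solution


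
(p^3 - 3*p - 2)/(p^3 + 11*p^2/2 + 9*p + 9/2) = 2*(p^2 - p - 2)/(2*p^2 + 9*p + 9)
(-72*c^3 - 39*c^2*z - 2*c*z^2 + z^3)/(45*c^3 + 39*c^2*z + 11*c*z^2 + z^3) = (-8*c + z)/(5*c + z)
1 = 1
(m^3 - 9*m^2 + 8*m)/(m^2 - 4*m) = (m^2 - 9*m + 8)/(m - 4)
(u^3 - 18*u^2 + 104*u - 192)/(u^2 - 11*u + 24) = (u^2 - 10*u + 24)/(u - 3)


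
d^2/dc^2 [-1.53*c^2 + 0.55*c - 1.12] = -3.06000000000000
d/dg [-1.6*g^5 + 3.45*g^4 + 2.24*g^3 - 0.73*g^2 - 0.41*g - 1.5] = -8.0*g^4 + 13.8*g^3 + 6.72*g^2 - 1.46*g - 0.41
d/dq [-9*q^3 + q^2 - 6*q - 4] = -27*q^2 + 2*q - 6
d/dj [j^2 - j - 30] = 2*j - 1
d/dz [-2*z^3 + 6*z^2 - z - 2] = -6*z^2 + 12*z - 1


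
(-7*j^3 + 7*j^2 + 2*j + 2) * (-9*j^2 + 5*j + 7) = 63*j^5 - 98*j^4 - 32*j^3 + 41*j^2 + 24*j + 14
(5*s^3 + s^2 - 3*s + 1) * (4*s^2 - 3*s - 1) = 20*s^5 - 11*s^4 - 20*s^3 + 12*s^2 - 1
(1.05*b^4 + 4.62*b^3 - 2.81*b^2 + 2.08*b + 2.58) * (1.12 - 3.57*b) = -3.7485*b^5 - 15.3174*b^4 + 15.2061*b^3 - 10.5728*b^2 - 6.881*b + 2.8896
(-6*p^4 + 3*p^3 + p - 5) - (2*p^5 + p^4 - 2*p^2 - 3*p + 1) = -2*p^5 - 7*p^4 + 3*p^3 + 2*p^2 + 4*p - 6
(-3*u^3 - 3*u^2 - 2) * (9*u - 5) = -27*u^4 - 12*u^3 + 15*u^2 - 18*u + 10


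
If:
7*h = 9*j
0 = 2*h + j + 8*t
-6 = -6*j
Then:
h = 9/7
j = 1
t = -25/56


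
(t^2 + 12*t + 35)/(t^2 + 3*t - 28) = (t + 5)/(t - 4)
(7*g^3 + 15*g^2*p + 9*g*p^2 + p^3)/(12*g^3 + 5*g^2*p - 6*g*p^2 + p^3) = (7*g^2 + 8*g*p + p^2)/(12*g^2 - 7*g*p + p^2)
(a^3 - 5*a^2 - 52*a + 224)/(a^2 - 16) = (a^2 - a - 56)/(a + 4)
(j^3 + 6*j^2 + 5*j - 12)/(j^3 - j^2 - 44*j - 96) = (j - 1)/(j - 8)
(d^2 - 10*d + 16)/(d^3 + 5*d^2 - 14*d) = (d - 8)/(d*(d + 7))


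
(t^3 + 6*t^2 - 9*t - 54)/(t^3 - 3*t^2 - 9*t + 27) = (t + 6)/(t - 3)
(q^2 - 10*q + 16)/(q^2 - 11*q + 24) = (q - 2)/(q - 3)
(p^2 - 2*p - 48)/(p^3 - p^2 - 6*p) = (-p^2 + 2*p + 48)/(p*(-p^2 + p + 6))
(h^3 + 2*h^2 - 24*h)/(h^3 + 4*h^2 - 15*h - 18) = h*(h - 4)/(h^2 - 2*h - 3)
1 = 1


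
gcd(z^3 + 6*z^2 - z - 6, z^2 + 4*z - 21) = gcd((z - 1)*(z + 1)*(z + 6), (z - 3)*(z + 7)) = 1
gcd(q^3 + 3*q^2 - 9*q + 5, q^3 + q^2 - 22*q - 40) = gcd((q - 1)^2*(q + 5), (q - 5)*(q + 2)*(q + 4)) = 1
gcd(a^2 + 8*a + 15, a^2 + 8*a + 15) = a^2 + 8*a + 15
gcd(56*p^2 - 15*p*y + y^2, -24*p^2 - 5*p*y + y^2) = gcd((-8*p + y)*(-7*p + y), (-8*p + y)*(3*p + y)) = -8*p + y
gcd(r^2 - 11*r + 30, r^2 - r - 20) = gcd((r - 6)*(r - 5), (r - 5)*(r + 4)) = r - 5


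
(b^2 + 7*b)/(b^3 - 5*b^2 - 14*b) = (b + 7)/(b^2 - 5*b - 14)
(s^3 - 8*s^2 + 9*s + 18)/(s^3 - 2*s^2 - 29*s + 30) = (s^2 - 2*s - 3)/(s^2 + 4*s - 5)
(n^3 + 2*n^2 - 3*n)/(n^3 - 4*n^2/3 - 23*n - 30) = 3*n*(n - 1)/(3*n^2 - 13*n - 30)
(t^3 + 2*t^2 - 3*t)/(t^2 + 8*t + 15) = t*(t - 1)/(t + 5)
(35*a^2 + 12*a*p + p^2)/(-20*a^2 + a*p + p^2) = (7*a + p)/(-4*a + p)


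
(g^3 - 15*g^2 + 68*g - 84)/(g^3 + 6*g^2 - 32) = (g^2 - 13*g + 42)/(g^2 + 8*g + 16)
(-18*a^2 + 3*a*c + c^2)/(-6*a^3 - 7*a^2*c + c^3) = (6*a + c)/(2*a^2 + 3*a*c + c^2)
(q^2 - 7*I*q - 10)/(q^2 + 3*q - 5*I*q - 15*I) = (q - 2*I)/(q + 3)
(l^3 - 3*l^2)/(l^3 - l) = l*(l - 3)/(l^2 - 1)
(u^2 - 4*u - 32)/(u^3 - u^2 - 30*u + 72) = (u^2 - 4*u - 32)/(u^3 - u^2 - 30*u + 72)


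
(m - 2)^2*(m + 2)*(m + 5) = m^4 + 3*m^3 - 14*m^2 - 12*m + 40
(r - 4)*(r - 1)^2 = r^3 - 6*r^2 + 9*r - 4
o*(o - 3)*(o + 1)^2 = o^4 - o^3 - 5*o^2 - 3*o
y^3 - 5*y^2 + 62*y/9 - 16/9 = (y - 8/3)*(y - 2)*(y - 1/3)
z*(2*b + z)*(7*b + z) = 14*b^2*z + 9*b*z^2 + z^3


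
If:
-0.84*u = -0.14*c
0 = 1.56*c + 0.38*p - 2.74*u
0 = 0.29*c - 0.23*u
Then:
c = 0.00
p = 0.00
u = 0.00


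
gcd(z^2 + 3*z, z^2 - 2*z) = z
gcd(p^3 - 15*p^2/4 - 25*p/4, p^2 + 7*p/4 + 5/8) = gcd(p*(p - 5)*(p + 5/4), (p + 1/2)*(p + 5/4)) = p + 5/4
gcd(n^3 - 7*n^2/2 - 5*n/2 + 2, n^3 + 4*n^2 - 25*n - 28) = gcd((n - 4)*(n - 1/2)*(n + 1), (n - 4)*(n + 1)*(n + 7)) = n^2 - 3*n - 4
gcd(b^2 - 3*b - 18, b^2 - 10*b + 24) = b - 6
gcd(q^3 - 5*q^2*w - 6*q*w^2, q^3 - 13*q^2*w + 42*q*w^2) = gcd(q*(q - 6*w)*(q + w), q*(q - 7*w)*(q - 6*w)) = q^2 - 6*q*w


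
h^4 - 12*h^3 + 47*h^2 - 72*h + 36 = (h - 6)*(h - 3)*(h - 2)*(h - 1)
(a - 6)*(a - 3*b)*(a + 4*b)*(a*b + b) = a^4*b + a^3*b^2 - 5*a^3*b - 12*a^2*b^3 - 5*a^2*b^2 - 6*a^2*b + 60*a*b^3 - 6*a*b^2 + 72*b^3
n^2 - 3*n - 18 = (n - 6)*(n + 3)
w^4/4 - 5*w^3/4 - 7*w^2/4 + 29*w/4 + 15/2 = (w/2 + 1/2)*(w/2 + 1)*(w - 5)*(w - 3)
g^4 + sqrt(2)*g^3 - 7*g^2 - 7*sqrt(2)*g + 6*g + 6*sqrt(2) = (g - 2)*(g - 1)*(g + 3)*(g + sqrt(2))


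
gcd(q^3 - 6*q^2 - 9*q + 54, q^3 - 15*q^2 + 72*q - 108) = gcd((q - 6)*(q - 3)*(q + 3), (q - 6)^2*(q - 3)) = q^2 - 9*q + 18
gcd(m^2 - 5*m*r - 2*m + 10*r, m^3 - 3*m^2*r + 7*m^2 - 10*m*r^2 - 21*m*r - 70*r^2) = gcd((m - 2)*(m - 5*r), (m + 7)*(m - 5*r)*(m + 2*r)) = -m + 5*r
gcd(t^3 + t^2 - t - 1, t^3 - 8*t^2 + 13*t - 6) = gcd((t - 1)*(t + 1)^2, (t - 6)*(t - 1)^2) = t - 1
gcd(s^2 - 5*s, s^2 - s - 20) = s - 5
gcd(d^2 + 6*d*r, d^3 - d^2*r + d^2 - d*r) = d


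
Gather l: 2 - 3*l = 2 - 3*l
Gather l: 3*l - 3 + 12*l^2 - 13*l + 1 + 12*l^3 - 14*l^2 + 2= 12*l^3 - 2*l^2 - 10*l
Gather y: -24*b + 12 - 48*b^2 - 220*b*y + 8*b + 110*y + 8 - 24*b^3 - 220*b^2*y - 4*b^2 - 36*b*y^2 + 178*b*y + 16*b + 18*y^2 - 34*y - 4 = -24*b^3 - 52*b^2 + y^2*(18 - 36*b) + y*(-220*b^2 - 42*b + 76) + 16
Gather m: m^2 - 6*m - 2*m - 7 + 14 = m^2 - 8*m + 7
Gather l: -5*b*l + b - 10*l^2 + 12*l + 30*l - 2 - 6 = b - 10*l^2 + l*(42 - 5*b) - 8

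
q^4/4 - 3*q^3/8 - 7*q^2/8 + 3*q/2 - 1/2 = (q/4 + 1/2)*(q - 2)*(q - 1)*(q - 1/2)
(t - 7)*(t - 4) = t^2 - 11*t + 28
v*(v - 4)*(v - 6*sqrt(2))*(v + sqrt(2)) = v^4 - 5*sqrt(2)*v^3 - 4*v^3 - 12*v^2 + 20*sqrt(2)*v^2 + 48*v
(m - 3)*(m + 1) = m^2 - 2*m - 3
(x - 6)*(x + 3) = x^2 - 3*x - 18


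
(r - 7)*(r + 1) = r^2 - 6*r - 7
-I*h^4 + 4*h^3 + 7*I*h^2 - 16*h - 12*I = (h - 2)*(h + 2)*(h + 3*I)*(-I*h + 1)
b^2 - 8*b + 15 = (b - 5)*(b - 3)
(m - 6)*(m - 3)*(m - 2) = m^3 - 11*m^2 + 36*m - 36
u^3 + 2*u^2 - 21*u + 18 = (u - 3)*(u - 1)*(u + 6)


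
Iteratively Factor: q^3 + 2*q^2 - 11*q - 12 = (q - 3)*(q^2 + 5*q + 4) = (q - 3)*(q + 4)*(q + 1)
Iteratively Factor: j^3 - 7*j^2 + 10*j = (j)*(j^2 - 7*j + 10) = j*(j - 5)*(j - 2)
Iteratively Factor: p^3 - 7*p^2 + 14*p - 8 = (p - 4)*(p^2 - 3*p + 2) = (p - 4)*(p - 1)*(p - 2)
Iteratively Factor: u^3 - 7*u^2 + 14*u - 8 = (u - 2)*(u^2 - 5*u + 4) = (u - 2)*(u - 1)*(u - 4)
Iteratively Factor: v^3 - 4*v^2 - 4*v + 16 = (v - 2)*(v^2 - 2*v - 8) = (v - 4)*(v - 2)*(v + 2)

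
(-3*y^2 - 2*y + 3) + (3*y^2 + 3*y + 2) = y + 5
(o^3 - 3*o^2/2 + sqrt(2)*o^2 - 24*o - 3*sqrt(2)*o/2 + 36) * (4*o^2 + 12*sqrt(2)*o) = 4*o^5 - 6*o^4 + 16*sqrt(2)*o^4 - 72*o^3 - 24*sqrt(2)*o^3 - 288*sqrt(2)*o^2 + 108*o^2 + 432*sqrt(2)*o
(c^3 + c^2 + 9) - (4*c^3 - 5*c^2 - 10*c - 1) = -3*c^3 + 6*c^2 + 10*c + 10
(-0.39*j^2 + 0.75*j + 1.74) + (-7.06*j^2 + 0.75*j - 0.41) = -7.45*j^2 + 1.5*j + 1.33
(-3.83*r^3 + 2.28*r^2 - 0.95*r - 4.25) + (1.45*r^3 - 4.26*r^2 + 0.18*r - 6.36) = -2.38*r^3 - 1.98*r^2 - 0.77*r - 10.61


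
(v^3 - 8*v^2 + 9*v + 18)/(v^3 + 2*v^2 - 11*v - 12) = (v - 6)/(v + 4)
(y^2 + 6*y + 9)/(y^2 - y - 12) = (y + 3)/(y - 4)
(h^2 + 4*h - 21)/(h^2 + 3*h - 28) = (h - 3)/(h - 4)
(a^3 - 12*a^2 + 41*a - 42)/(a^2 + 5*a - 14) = (a^2 - 10*a + 21)/(a + 7)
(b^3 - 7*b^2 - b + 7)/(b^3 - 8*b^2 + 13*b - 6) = (b^2 - 6*b - 7)/(b^2 - 7*b + 6)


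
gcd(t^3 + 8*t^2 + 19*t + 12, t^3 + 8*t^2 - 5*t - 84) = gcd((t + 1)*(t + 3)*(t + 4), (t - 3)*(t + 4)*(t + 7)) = t + 4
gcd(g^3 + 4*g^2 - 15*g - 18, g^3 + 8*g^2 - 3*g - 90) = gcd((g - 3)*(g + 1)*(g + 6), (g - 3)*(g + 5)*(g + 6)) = g^2 + 3*g - 18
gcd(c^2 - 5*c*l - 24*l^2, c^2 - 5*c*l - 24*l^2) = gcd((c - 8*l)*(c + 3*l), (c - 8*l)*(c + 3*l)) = c^2 - 5*c*l - 24*l^2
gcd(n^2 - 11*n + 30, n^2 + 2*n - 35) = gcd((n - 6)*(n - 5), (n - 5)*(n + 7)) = n - 5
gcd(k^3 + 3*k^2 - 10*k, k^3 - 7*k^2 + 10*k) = k^2 - 2*k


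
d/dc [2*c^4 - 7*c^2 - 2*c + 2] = 8*c^3 - 14*c - 2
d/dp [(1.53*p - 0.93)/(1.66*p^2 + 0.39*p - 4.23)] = (-2.5398*p^2 + 3.0876*p - 6.1092)/(2.7556*p^4 + 1.2948*p^3 - 13.8915*p^2 - 3.2994*p + 17.8929)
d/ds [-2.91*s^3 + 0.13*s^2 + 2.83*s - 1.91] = -8.73*s^2 + 0.26*s + 2.83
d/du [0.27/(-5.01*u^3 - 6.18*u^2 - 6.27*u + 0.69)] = (4.0581*u^2 + 3.3372*u + 1.6929)/(5.01*u^3 + 6.18*u^2 + 6.27*u - 0.69)^2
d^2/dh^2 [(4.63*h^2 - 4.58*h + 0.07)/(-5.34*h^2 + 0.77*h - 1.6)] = (-2.27373675443232e-13*h^4 + 223.127628*h^3 + 225.375768*h^2 - 233.062164*h - 11.307326)/(152.273304*h^6 - 65.871036*h^5 + 146.373138*h^4 - 39.929813*h^3 + 43.85712*h^2 - 5.9136*h + 4.096)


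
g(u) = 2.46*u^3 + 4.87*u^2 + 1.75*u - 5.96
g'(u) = 7.38*u^2 + 9.74*u + 1.75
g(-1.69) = -6.88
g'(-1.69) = 6.37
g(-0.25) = -6.13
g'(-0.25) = -0.22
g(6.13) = 754.42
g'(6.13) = 338.77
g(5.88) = 672.82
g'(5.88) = 314.18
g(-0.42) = -6.02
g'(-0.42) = -1.04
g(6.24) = 792.29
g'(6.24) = 349.89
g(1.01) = 3.31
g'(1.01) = 19.12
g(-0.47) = -5.96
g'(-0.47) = -1.20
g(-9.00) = -1420.58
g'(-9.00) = 511.87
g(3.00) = 109.54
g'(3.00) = 97.39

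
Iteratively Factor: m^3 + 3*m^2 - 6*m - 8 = (m + 4)*(m^2 - m - 2) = (m - 2)*(m + 4)*(m + 1)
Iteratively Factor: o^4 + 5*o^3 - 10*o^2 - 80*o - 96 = (o + 2)*(o^3 + 3*o^2 - 16*o - 48) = (o - 4)*(o + 2)*(o^2 + 7*o + 12) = (o - 4)*(o + 2)*(o + 3)*(o + 4)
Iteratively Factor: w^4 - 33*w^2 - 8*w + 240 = (w - 5)*(w^3 + 5*w^2 - 8*w - 48) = (w - 5)*(w + 4)*(w^2 + w - 12) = (w - 5)*(w - 3)*(w + 4)*(w + 4)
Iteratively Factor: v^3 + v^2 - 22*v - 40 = (v + 4)*(v^2 - 3*v - 10) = (v + 2)*(v + 4)*(v - 5)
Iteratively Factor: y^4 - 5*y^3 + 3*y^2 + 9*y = (y - 3)*(y^3 - 2*y^2 - 3*y) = y*(y - 3)*(y^2 - 2*y - 3) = y*(y - 3)^2*(y + 1)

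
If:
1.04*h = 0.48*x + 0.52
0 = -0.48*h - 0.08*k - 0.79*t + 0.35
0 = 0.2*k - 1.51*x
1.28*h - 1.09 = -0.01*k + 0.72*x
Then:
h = -3.37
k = -63.23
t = 8.89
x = -8.38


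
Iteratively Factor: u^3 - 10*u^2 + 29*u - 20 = (u - 1)*(u^2 - 9*u + 20) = (u - 4)*(u - 1)*(u - 5)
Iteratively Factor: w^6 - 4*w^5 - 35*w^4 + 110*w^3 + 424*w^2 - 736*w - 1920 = (w + 2)*(w^5 - 6*w^4 - 23*w^3 + 156*w^2 + 112*w - 960) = (w + 2)*(w + 3)*(w^4 - 9*w^3 + 4*w^2 + 144*w - 320) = (w - 5)*(w + 2)*(w + 3)*(w^3 - 4*w^2 - 16*w + 64) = (w - 5)*(w - 4)*(w + 2)*(w + 3)*(w^2 - 16) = (w - 5)*(w - 4)*(w + 2)*(w + 3)*(w + 4)*(w - 4)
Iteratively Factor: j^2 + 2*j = (j + 2)*(j)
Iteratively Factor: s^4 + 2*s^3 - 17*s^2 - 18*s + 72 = (s + 4)*(s^3 - 2*s^2 - 9*s + 18) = (s - 3)*(s + 4)*(s^2 + s - 6) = (s - 3)*(s - 2)*(s + 4)*(s + 3)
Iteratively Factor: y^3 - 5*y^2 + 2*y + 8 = (y + 1)*(y^2 - 6*y + 8) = (y - 4)*(y + 1)*(y - 2)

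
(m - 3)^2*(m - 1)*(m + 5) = m^4 - 2*m^3 - 20*m^2 + 66*m - 45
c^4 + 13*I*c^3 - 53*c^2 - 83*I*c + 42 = (c + I)*(c + 2*I)*(c + 3*I)*(c + 7*I)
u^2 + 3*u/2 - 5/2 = (u - 1)*(u + 5/2)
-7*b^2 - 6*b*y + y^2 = (-7*b + y)*(b + y)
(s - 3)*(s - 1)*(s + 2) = s^3 - 2*s^2 - 5*s + 6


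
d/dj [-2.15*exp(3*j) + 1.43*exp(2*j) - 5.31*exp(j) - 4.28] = (-6.45*exp(2*j) + 2.86*exp(j) - 5.31)*exp(j)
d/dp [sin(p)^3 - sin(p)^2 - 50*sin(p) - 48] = (3*sin(p)^2 - 2*sin(p) - 50)*cos(p)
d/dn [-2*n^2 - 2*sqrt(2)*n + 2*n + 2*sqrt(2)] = -4*n - 2*sqrt(2) + 2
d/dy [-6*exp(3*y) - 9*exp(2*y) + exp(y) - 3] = (-18*exp(2*y) - 18*exp(y) + 1)*exp(y)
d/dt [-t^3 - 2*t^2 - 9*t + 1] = -3*t^2 - 4*t - 9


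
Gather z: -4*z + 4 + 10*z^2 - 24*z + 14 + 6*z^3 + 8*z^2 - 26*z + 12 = 6*z^3 + 18*z^2 - 54*z + 30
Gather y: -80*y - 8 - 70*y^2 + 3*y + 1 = -70*y^2 - 77*y - 7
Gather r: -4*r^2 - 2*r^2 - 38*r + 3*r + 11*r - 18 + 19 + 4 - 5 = -6*r^2 - 24*r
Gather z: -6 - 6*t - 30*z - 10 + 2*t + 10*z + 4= -4*t - 20*z - 12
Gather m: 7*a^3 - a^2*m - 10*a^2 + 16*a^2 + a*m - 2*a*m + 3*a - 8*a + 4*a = 7*a^3 + 6*a^2 - a + m*(-a^2 - a)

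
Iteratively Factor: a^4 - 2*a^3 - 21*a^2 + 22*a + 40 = (a - 2)*(a^3 - 21*a - 20) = (a - 5)*(a - 2)*(a^2 + 5*a + 4) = (a - 5)*(a - 2)*(a + 4)*(a + 1)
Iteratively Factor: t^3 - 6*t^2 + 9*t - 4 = (t - 4)*(t^2 - 2*t + 1) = (t - 4)*(t - 1)*(t - 1)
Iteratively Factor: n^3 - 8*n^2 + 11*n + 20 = (n - 4)*(n^2 - 4*n - 5) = (n - 4)*(n + 1)*(n - 5)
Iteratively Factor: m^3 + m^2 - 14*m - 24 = (m + 2)*(m^2 - m - 12) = (m + 2)*(m + 3)*(m - 4)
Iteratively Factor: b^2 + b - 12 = (b + 4)*(b - 3)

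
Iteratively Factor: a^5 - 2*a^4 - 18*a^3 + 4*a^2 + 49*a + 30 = (a + 1)*(a^4 - 3*a^3 - 15*a^2 + 19*a + 30) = (a - 2)*(a + 1)*(a^3 - a^2 - 17*a - 15) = (a - 5)*(a - 2)*(a + 1)*(a^2 + 4*a + 3) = (a - 5)*(a - 2)*(a + 1)*(a + 3)*(a + 1)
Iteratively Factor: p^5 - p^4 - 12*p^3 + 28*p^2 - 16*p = (p)*(p^4 - p^3 - 12*p^2 + 28*p - 16) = p*(p + 4)*(p^3 - 5*p^2 + 8*p - 4) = p*(p - 1)*(p + 4)*(p^2 - 4*p + 4) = p*(p - 2)*(p - 1)*(p + 4)*(p - 2)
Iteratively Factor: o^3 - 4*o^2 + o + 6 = (o - 3)*(o^2 - o - 2) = (o - 3)*(o + 1)*(o - 2)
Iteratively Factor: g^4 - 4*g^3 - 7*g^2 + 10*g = (g)*(g^3 - 4*g^2 - 7*g + 10) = g*(g + 2)*(g^2 - 6*g + 5) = g*(g - 1)*(g + 2)*(g - 5)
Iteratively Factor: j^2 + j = (j + 1)*(j)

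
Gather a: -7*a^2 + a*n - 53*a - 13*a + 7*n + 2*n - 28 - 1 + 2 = -7*a^2 + a*(n - 66) + 9*n - 27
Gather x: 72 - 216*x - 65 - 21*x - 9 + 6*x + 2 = -231*x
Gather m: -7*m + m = -6*m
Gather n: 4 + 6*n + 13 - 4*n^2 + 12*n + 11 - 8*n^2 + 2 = -12*n^2 + 18*n + 30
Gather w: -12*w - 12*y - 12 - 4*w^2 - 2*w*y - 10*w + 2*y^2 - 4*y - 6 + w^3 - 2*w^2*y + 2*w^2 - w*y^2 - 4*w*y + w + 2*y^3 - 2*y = w^3 + w^2*(-2*y - 2) + w*(-y^2 - 6*y - 21) + 2*y^3 + 2*y^2 - 18*y - 18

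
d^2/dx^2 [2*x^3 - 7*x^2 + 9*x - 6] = 12*x - 14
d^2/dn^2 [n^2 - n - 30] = 2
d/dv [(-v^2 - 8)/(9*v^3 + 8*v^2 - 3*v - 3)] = (9*v^4 + 219*v^2 + 134*v - 24)/(81*v^6 + 144*v^5 + 10*v^4 - 102*v^3 - 39*v^2 + 18*v + 9)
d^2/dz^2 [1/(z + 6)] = 2/(z + 6)^3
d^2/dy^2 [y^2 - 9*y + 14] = 2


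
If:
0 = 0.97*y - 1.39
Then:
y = 1.43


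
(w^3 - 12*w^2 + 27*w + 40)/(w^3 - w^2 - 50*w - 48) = (w - 5)/(w + 6)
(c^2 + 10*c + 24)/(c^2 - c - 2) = (c^2 + 10*c + 24)/(c^2 - c - 2)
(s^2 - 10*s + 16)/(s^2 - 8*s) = (s - 2)/s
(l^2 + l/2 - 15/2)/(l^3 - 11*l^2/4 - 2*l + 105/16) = 8*(l + 3)/(8*l^2 - 2*l - 21)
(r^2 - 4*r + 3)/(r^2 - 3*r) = (r - 1)/r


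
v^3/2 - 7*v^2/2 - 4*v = v*(v/2 + 1/2)*(v - 8)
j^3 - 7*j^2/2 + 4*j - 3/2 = (j - 3/2)*(j - 1)^2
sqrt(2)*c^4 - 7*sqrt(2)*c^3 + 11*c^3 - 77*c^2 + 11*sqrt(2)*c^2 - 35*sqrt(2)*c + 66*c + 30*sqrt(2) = (c - 6)*(c - 1)*(c + 5*sqrt(2))*(sqrt(2)*c + 1)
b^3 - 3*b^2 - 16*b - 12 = (b - 6)*(b + 1)*(b + 2)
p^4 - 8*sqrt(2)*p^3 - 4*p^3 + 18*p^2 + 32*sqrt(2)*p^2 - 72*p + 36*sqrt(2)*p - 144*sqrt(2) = (p - 4)*(p - 6*sqrt(2))*(p - 3*sqrt(2))*(p + sqrt(2))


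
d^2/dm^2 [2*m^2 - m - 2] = 4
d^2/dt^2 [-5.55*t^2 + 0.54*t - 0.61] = -11.1000000000000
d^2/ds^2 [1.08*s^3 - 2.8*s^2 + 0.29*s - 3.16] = 6.48*s - 5.6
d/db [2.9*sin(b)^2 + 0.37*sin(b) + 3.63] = (5.8*sin(b) + 0.37)*cos(b)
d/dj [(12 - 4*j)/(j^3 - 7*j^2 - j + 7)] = 4*(-j^3 + 7*j^2 + j - (j - 3)*(-3*j^2 + 14*j + 1) - 7)/(j^3 - 7*j^2 - j + 7)^2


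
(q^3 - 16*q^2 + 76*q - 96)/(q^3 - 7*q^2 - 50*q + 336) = (q - 2)/(q + 7)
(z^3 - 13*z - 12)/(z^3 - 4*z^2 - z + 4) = (z + 3)/(z - 1)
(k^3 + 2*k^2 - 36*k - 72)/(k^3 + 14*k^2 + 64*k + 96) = (k^2 - 4*k - 12)/(k^2 + 8*k + 16)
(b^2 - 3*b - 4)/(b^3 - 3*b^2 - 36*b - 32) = (b - 4)/(b^2 - 4*b - 32)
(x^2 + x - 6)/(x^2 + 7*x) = (x^2 + x - 6)/(x*(x + 7))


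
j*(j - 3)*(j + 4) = j^3 + j^2 - 12*j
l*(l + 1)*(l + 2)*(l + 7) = l^4 + 10*l^3 + 23*l^2 + 14*l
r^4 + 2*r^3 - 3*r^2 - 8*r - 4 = (r - 2)*(r + 1)^2*(r + 2)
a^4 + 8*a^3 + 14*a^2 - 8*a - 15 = (a - 1)*(a + 1)*(a + 3)*(a + 5)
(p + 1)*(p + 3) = p^2 + 4*p + 3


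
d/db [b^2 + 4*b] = 2*b + 4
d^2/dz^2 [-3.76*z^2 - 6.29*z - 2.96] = -7.52000000000000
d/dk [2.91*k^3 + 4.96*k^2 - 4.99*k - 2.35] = 8.73*k^2 + 9.92*k - 4.99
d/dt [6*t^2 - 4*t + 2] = 12*t - 4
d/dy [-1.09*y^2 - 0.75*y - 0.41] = -2.18*y - 0.75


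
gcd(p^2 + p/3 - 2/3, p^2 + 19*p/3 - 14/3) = p - 2/3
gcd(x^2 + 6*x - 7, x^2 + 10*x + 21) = x + 7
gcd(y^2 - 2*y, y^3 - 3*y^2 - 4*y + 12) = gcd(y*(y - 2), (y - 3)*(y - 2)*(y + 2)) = y - 2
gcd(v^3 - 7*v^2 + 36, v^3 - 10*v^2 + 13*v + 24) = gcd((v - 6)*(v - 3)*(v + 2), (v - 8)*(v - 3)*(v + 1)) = v - 3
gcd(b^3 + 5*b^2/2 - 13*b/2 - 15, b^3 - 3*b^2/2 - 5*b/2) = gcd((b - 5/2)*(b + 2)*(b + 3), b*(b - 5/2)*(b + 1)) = b - 5/2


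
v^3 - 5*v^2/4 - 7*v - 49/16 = (v - 7/2)*(v + 1/2)*(v + 7/4)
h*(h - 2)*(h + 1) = h^3 - h^2 - 2*h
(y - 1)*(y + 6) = y^2 + 5*y - 6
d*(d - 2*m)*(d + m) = d^3 - d^2*m - 2*d*m^2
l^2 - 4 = (l - 2)*(l + 2)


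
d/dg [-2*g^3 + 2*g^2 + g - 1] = -6*g^2 + 4*g + 1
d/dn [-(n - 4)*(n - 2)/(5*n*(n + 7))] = (-13*n^2 + 16*n + 56)/(5*n^2*(n^2 + 14*n + 49))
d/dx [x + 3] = 1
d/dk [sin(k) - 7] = cos(k)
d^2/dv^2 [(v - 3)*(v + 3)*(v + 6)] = 6*v + 12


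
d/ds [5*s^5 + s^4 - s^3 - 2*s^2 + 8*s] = 25*s^4 + 4*s^3 - 3*s^2 - 4*s + 8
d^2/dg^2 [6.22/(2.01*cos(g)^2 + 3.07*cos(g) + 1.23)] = (-100.517688*(1 - cos(g)^2)^2 - 115.145262*cos(g)^3 - 47.3708979999999*cos(g)^2 + 253.777866*cos(g) + 187.008032)/(2.01*cos(g)^2 + 3.07*cos(g) + 1.23)^3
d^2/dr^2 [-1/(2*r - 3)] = -8/(2*r - 3)^3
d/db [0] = 0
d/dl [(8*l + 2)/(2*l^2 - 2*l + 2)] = (4*l^2 - 4*l - (2*l - 1)*(4*l + 1) + 4)/(l^2 - l + 1)^2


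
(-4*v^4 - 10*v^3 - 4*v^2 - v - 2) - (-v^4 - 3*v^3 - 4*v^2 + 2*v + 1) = -3*v^4 - 7*v^3 - 3*v - 3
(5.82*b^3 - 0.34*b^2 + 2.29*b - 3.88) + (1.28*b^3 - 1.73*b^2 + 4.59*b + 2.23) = 7.1*b^3 - 2.07*b^2 + 6.88*b - 1.65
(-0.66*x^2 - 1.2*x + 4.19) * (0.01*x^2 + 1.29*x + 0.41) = -0.0066*x^4 - 0.8634*x^3 - 1.7767*x^2 + 4.9131*x + 1.7179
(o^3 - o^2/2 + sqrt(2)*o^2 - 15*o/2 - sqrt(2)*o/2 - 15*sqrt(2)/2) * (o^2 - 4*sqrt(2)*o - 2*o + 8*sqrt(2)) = o^5 - 3*sqrt(2)*o^4 - 5*o^4/2 - 29*o^3/2 + 15*sqrt(2)*o^3/2 + 39*sqrt(2)*o^2/2 + 35*o^2 - 45*sqrt(2)*o + 52*o - 120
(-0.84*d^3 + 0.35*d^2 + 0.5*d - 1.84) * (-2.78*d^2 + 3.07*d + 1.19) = 2.3352*d^5 - 3.5518*d^4 - 1.3151*d^3 + 7.0667*d^2 - 5.0538*d - 2.1896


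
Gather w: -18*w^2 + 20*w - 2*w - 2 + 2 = -18*w^2 + 18*w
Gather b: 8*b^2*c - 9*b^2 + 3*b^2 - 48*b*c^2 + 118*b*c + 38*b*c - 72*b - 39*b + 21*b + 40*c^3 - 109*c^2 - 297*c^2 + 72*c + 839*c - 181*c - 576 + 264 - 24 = b^2*(8*c - 6) + b*(-48*c^2 + 156*c - 90) + 40*c^3 - 406*c^2 + 730*c - 336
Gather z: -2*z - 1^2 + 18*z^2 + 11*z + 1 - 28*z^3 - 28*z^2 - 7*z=-28*z^3 - 10*z^2 + 2*z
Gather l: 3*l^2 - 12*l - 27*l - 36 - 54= 3*l^2 - 39*l - 90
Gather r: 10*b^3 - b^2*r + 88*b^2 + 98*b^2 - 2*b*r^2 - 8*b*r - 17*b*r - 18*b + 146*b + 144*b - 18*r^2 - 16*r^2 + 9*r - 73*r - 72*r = 10*b^3 + 186*b^2 + 272*b + r^2*(-2*b - 34) + r*(-b^2 - 25*b - 136)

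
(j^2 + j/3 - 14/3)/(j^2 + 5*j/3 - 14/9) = 3*(j - 2)/(3*j - 2)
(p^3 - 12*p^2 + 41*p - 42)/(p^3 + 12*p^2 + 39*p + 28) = (p^3 - 12*p^2 + 41*p - 42)/(p^3 + 12*p^2 + 39*p + 28)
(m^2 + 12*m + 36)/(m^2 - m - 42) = (m + 6)/(m - 7)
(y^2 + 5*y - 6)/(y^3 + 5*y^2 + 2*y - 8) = (y + 6)/(y^2 + 6*y + 8)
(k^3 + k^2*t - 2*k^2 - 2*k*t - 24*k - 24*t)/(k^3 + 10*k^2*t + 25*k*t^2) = (k^3 + k^2*t - 2*k^2 - 2*k*t - 24*k - 24*t)/(k*(k^2 + 10*k*t + 25*t^2))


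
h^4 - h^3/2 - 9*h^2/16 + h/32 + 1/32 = (h - 1)*(h - 1/4)*(h + 1/4)*(h + 1/2)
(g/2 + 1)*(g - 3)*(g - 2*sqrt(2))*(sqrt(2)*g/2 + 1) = sqrt(2)*g^4/4 - g^3/2 - sqrt(2)*g^3/4 - 5*sqrt(2)*g^2/2 + g^2/2 + sqrt(2)*g + 3*g + 6*sqrt(2)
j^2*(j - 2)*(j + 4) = j^4 + 2*j^3 - 8*j^2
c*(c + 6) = c^2 + 6*c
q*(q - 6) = q^2 - 6*q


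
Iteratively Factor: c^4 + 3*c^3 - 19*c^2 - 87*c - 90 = (c + 3)*(c^3 - 19*c - 30) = (c - 5)*(c + 3)*(c^2 + 5*c + 6) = (c - 5)*(c + 3)^2*(c + 2)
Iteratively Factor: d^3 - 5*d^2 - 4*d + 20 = (d - 2)*(d^2 - 3*d - 10) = (d - 5)*(d - 2)*(d + 2)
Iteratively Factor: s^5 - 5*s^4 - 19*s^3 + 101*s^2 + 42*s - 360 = (s - 5)*(s^4 - 19*s^2 + 6*s + 72) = (s - 5)*(s - 3)*(s^3 + 3*s^2 - 10*s - 24) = (s - 5)*(s - 3)*(s + 4)*(s^2 - s - 6) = (s - 5)*(s - 3)*(s + 2)*(s + 4)*(s - 3)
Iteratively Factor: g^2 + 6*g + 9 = (g + 3)*(g + 3)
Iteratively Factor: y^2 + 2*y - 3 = (y + 3)*(y - 1)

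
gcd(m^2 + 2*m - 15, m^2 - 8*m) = 1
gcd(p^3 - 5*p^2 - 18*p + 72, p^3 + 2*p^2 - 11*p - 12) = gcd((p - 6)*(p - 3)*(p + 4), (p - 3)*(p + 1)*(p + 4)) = p^2 + p - 12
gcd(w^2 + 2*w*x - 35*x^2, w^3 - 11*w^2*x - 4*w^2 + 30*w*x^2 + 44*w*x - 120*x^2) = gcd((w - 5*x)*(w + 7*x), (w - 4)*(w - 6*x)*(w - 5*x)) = -w + 5*x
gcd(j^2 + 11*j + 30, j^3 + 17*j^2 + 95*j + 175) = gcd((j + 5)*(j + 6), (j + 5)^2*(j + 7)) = j + 5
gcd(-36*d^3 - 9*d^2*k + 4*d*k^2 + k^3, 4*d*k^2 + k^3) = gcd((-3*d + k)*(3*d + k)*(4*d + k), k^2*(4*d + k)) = 4*d + k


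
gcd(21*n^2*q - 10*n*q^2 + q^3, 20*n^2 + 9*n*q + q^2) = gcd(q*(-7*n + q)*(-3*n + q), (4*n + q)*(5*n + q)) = 1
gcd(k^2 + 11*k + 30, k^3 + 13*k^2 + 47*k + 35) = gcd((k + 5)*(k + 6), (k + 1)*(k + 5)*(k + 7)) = k + 5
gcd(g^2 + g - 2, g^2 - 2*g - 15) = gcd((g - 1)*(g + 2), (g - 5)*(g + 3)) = 1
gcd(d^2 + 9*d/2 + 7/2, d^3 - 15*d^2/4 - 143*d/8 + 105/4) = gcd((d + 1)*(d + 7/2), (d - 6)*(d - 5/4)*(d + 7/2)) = d + 7/2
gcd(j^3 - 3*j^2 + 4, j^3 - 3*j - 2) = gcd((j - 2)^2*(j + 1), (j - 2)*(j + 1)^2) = j^2 - j - 2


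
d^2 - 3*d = d*(d - 3)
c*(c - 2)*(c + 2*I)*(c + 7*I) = c^4 - 2*c^3 + 9*I*c^3 - 14*c^2 - 18*I*c^2 + 28*c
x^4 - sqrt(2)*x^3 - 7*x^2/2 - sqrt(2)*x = x*(x - 2*sqrt(2))*(x + sqrt(2)/2)^2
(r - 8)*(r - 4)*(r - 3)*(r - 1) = r^4 - 16*r^3 + 83*r^2 - 164*r + 96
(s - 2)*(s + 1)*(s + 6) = s^3 + 5*s^2 - 8*s - 12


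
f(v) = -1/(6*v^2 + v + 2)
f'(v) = -(-12*v - 1)/(6*v^2 + v + 2)^2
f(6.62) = -0.00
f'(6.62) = 0.00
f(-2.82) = -0.02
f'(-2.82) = -0.01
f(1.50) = -0.06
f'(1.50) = 0.07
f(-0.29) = -0.45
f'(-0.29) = -0.51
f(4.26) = -0.01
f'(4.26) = 0.00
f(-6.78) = -0.00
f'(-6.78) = -0.00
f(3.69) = -0.01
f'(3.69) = 0.01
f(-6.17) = -0.00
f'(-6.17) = -0.00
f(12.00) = 0.00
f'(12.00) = 0.00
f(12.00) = 0.00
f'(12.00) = 0.00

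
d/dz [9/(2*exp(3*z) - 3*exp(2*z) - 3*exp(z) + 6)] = (-54*exp(2*z) + 54*exp(z) + 27)*exp(z)/(2*exp(3*z) - 3*exp(2*z) - 3*exp(z) + 6)^2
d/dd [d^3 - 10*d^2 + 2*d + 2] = 3*d^2 - 20*d + 2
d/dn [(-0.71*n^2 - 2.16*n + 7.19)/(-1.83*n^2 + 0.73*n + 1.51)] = (-4.4711*n^2 + 24.1712*n - 8.5103)/(3.3489*n^4 - 2.6718*n^3 - 4.9937*n^2 + 2.2046*n + 2.2801)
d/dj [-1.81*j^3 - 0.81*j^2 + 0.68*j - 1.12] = -5.43*j^2 - 1.62*j + 0.68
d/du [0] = 0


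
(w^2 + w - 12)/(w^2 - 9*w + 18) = (w + 4)/(w - 6)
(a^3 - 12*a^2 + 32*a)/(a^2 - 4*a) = a - 8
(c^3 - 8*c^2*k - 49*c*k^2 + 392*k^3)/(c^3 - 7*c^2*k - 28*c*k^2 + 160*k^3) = (c^2 - 49*k^2)/(c^2 + c*k - 20*k^2)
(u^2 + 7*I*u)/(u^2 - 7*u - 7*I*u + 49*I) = u*(u + 7*I)/(u^2 - 7*u - 7*I*u + 49*I)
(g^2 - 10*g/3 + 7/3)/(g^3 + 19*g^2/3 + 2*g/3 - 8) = (3*g - 7)/(3*g^2 + 22*g + 24)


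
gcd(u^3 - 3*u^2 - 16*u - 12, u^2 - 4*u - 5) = u + 1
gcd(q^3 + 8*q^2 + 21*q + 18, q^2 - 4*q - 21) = q + 3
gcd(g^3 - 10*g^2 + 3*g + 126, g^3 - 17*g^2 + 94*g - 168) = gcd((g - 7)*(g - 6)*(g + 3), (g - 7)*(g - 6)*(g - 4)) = g^2 - 13*g + 42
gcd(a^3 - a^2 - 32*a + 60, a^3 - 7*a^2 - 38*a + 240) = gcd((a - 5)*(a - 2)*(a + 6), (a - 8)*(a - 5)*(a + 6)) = a^2 + a - 30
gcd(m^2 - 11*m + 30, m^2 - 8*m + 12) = m - 6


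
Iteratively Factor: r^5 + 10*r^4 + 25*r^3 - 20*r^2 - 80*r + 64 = (r + 4)*(r^4 + 6*r^3 + r^2 - 24*r + 16) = (r - 1)*(r + 4)*(r^3 + 7*r^2 + 8*r - 16) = (r - 1)*(r + 4)^2*(r^2 + 3*r - 4) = (r - 1)*(r + 4)^3*(r - 1)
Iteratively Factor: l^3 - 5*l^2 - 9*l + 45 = (l - 3)*(l^2 - 2*l - 15) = (l - 3)*(l + 3)*(l - 5)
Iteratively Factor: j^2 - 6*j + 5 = (j - 1)*(j - 5)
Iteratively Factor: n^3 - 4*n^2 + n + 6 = (n - 3)*(n^2 - n - 2) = (n - 3)*(n + 1)*(n - 2)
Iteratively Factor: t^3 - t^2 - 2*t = (t)*(t^2 - t - 2) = t*(t + 1)*(t - 2)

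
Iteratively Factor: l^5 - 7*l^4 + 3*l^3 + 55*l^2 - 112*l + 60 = (l + 3)*(l^4 - 10*l^3 + 33*l^2 - 44*l + 20) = (l - 5)*(l + 3)*(l^3 - 5*l^2 + 8*l - 4) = (l - 5)*(l - 1)*(l + 3)*(l^2 - 4*l + 4) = (l - 5)*(l - 2)*(l - 1)*(l + 3)*(l - 2)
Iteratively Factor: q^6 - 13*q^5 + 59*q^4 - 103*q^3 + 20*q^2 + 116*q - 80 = (q - 2)*(q^5 - 11*q^4 + 37*q^3 - 29*q^2 - 38*q + 40) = (q - 2)*(q + 1)*(q^4 - 12*q^3 + 49*q^2 - 78*q + 40) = (q - 2)*(q - 1)*(q + 1)*(q^3 - 11*q^2 + 38*q - 40) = (q - 2)^2*(q - 1)*(q + 1)*(q^2 - 9*q + 20) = (q - 5)*(q - 2)^2*(q - 1)*(q + 1)*(q - 4)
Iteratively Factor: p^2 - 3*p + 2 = (p - 2)*(p - 1)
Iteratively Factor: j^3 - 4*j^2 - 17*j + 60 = (j - 3)*(j^2 - j - 20) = (j - 3)*(j + 4)*(j - 5)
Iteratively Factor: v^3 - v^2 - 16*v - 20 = (v - 5)*(v^2 + 4*v + 4) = (v - 5)*(v + 2)*(v + 2)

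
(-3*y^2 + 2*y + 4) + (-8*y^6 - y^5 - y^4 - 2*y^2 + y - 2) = -8*y^6 - y^5 - y^4 - 5*y^2 + 3*y + 2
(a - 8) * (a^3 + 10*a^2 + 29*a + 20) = a^4 + 2*a^3 - 51*a^2 - 212*a - 160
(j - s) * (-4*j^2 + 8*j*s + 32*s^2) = -4*j^3 + 12*j^2*s + 24*j*s^2 - 32*s^3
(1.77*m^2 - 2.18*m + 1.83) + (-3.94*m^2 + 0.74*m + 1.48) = -2.17*m^2 - 1.44*m + 3.31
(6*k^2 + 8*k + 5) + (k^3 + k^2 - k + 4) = k^3 + 7*k^2 + 7*k + 9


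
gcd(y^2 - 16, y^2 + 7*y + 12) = y + 4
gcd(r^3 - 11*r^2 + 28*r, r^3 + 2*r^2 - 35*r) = r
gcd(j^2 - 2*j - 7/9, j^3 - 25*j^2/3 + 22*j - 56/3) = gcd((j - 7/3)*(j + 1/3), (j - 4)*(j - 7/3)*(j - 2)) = j - 7/3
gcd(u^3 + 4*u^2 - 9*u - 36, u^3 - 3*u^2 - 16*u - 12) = 1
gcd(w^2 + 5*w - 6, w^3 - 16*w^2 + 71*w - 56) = w - 1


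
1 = 1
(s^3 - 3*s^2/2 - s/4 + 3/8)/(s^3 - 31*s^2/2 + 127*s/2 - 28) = (s^2 - s - 3/4)/(s^2 - 15*s + 56)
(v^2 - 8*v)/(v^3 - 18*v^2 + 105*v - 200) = v/(v^2 - 10*v + 25)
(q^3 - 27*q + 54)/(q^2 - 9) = (q^2 + 3*q - 18)/(q + 3)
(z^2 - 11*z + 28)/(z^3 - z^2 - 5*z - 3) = (-z^2 + 11*z - 28)/(-z^3 + z^2 + 5*z + 3)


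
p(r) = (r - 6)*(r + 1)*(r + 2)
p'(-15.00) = 749.00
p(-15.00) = -3822.00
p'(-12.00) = 488.00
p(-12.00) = -1980.00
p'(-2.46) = 16.91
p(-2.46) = -5.68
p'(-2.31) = 13.87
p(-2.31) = -3.37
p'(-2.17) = 11.15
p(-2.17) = -1.63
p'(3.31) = -2.99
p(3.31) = -61.56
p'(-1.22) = -4.21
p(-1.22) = 1.24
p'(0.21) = -17.13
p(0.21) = -15.48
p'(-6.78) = 162.59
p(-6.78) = -353.09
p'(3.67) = 2.39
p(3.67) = -61.70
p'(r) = (r - 6)*(r + 1) + (r - 6)*(r + 2) + (r + 1)*(r + 2) = 3*r^2 - 6*r - 16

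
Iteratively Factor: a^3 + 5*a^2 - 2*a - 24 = (a + 3)*(a^2 + 2*a - 8) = (a + 3)*(a + 4)*(a - 2)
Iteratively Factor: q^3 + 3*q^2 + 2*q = (q + 1)*(q^2 + 2*q) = (q + 1)*(q + 2)*(q)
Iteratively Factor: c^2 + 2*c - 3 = (c + 3)*(c - 1)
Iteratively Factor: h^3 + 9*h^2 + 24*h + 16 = (h + 4)*(h^2 + 5*h + 4) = (h + 1)*(h + 4)*(h + 4)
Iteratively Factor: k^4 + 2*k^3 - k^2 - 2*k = (k + 2)*(k^3 - k) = k*(k + 2)*(k^2 - 1) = k*(k - 1)*(k + 2)*(k + 1)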